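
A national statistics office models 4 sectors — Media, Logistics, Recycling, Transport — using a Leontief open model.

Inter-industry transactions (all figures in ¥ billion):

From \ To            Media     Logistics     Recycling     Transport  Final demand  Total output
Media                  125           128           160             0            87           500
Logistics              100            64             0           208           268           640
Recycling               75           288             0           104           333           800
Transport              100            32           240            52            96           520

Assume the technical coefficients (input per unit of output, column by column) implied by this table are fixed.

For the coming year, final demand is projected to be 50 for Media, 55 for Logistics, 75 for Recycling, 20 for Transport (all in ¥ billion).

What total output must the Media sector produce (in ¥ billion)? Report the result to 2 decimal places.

Technical coefficients a_ij = z_ij / X_j:
  a_11 = 125/500 = 0.25, a_21 = 100/500 = 0.20, a_31 = 75/500 = 0.15, a_41 = 100/500 = 0.20
  a_12 = 128/640 = 0.20, a_22 = 64/640 = 0.10, a_32 = 288/640 = 0.45, a_42 = 32/640 = 0.05
  a_13 = 160/800 = 0.20, a_23 = 0/800 = 0.00, a_33 = 0/800 = 0.00, a_43 = 240/800 = 0.30
  a_14 = 0/520 = 0.00, a_24 = 208/520 = 0.40, a_34 = 104/520 = 0.20, a_44 = 52/520 = 0.10
I − A =
  [   0.75    -0.20    -0.20     0.00]
  [  -0.20     0.90     0.00    -0.40]
  [  -0.15    -0.45     1.00    -0.20]
  [  -0.20    -0.05    -0.30     0.90]
Compute the cofactors C_ij = (−1)^(i+j)·(3×3 minor ij) of I−A; the adjugate is their transpose:
adj(I−A) = Cᵀ =
  [ 0.68200   0.25100   0.18200   0.15200]
  [ 0.26600   0.59500   0.14200   0.29600]
  [ 0.27350   0.34625   0.54050   0.27400]
  [ 0.25750   0.20425   0.22850   0.59000]
det(I−A) = Σ_j (I−A)_1j·C_1j = (0.75)(0.68200) + (-0.20)(0.26600) + (-0.20)(0.27350) + (0.00)(0.25750) = 0.4036
(I − A)⁻¹ = adj(I−A) / det(I−A) ≈
  [   1.6898     0.6219     0.4509     0.3766]
  [   0.6591     1.4742     0.3518     0.7334]
  [   0.6777     0.8579     1.3392     0.6789]
  [   0.6380     0.5061     0.5662     1.4618]
x = (I − A)⁻¹ d = adj(I−A)·d / det(I−A), with det(I−A) = 0.4036:
  x_1 = (0.68200·50 + 0.25100·55 + 0.18200·75 + 0.15200·20) / 0.4036 = 64.595 / 0.4036 ≈ 160.05
  x_2 = (0.26600·50 + 0.59500·55 + 0.14200·75 + 0.29600·20) / 0.4036 = 62.595 / 0.4036 ≈ 155.09
  x_3 = (0.27350·50 + 0.34625·55 + 0.54050·75 + 0.27400·20) / 0.4036 = 78.73625 / 0.4036 ≈ 195.08
  x_4 = (0.25750·50 + 0.20425·55 + 0.22850·75 + 0.59000·20) / 0.4036 = 53.04625 / 0.4036 ≈ 131.43

x_1 = 160.05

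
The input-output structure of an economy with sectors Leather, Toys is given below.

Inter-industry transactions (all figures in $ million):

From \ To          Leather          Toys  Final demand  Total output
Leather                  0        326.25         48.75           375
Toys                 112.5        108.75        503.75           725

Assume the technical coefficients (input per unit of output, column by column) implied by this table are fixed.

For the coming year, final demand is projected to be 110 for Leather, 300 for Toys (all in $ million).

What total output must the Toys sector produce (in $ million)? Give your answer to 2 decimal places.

Technical coefficients a_ij = z_ij / X_j:
  a_11 = 0/375 = 0.00, a_21 = 112.5/375 = 0.30
  a_12 = 326.25/725 = 0.45, a_22 = 108.75/725 = 0.15
I − A =
  [   1.00    -0.45]
  [  -0.30     0.85]
det(I−A) = (1.00)(0.85) − (-0.45)(-0.30) = 0.7150
adj(I−A) = [[0.85, 0.45], [0.30, 1.00]]
(I − A)⁻¹ = adj(I−A) / det(I−A) ≈
  [   1.1888     0.6294]
  [   0.4196     1.3986]
x = (I − A)⁻¹ d = adj(I−A)·d / det(I−A), with det(I−A) = 0.7150:
  x_1 = (0.85·110 + 0.45·300) / 0.7150 = 228.50 / 0.7150 ≈ 319.58
  x_2 = (0.30·110 + 1.00·300) / 0.7150 = 333.00 / 0.7150 ≈ 465.73

x_2 = 465.73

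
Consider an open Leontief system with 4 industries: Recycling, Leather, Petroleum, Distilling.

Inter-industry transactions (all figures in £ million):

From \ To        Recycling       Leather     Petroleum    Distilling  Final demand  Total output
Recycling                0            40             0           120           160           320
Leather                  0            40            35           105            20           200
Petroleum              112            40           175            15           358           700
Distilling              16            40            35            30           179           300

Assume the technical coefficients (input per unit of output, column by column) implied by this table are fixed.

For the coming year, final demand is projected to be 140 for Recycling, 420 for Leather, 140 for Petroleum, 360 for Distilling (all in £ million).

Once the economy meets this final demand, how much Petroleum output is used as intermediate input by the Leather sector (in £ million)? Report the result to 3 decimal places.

Technical coefficients a_ij = z_ij / X_j:
  a_RR = 0/320 = 0.00, a_LR = 0/320 = 0.00, a_PR = 112/320 = 0.35, a_DR = 16/320 = 0.05
  a_RL = 40/200 = 0.20, a_LL = 40/200 = 0.20, a_PL = 40/200 = 0.20, a_DL = 40/200 = 0.20
  a_RP = 0/700 = 0.00, a_LP = 35/700 = 0.05, a_PP = 175/700 = 0.25, a_DP = 35/700 = 0.05
  a_RD = 120/300 = 0.40, a_LD = 105/300 = 0.35, a_PD = 15/300 = 0.05, a_DD = 30/300 = 0.10
I − A =
  [   1.00    -0.20     0.00    -0.40]
  [   0.00     0.80    -0.05    -0.35]
  [  -0.35    -0.20     0.75    -0.05]
  [  -0.05    -0.20    -0.05     0.90]
Compute the cofactors C_ij = (−1)^(i+j)·(3×3 minor ij) of I−A; the adjugate is their transpose:
adj(I−A) = Cᵀ =
  [ 0.472500   0.198500   0.032500   0.289000]
  [ 0.035125   0.650500   0.061500   0.272000]
  [ 0.233000   0.277500   0.630500   0.246500]
  [ 0.047000   0.171000   0.050500   0.586500]
det(I−A) = Σ_j (I−A)_1j·C_1j = (1.00)(0.472500) + (-0.20)(0.035125) + (0.00)(0.233000) + (-0.40)(0.047000) = 0.446675
(I − A)⁻¹ = adj(I−A) / det(I−A) ≈
  [   1.0578     0.4444     0.0728     0.6470]
  [   0.0786     1.4563     0.1377     0.6089]
  [   0.5216     0.6213     1.4115     0.5519]
  [   0.1052     0.3828     0.1131     1.3130]
First solve x = (I − A)⁻¹ d = adj(I−A)·d / det(I−A); in particular x_L = (0.035125·140 + 0.650500·420 + 0.061500·140 + 0.272000·360) / 0.446675 = 384.6575 / 0.446675 ≈ 861.15744.
Intermediate flow from P to L: z_PL = a_PL · x_L = 0.20 × 384.6575 / 0.446675 = 76.9315 / 0.446675 ≈ 172.231.

z_PL = 172.231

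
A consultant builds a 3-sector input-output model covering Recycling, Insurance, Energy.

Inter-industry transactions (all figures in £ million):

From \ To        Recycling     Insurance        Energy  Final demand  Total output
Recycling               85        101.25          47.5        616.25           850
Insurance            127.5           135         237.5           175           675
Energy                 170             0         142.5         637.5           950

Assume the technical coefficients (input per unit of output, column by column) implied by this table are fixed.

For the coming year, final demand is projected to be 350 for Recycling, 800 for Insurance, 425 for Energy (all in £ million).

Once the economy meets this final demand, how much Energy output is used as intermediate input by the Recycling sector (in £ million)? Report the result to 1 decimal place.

z_31 = 129.2

Technical coefficients a_ij = z_ij / X_j:
  a_11 = 85/850 = 0.10, a_21 = 127.5/850 = 0.15, a_31 = 170/850 = 0.20
  a_12 = 101.25/675 = 0.15, a_22 = 135/675 = 0.20, a_32 = 0/675 = 0.00
  a_13 = 47.5/950 = 0.05, a_23 = 237.5/950 = 0.25, a_33 = 142.5/950 = 0.15
I − A =
  [   0.90    -0.15    -0.05]
  [  -0.15     0.80    -0.25]
  [  -0.20     0.00     0.85]
Cofactors of I−A, C_ij = (−1)^(i+j)·(minor ij) (rows/columns in the sector order above):
  C_11 = (0.80)(0.85) − (-0.25)(0.00) = 0.6800
  C_12 = −[(-0.15)(0.85) − (-0.25)(-0.20)] = 0.1775
  C_13 = (-0.15)(0.00) − (0.80)(-0.20) = 0.1600
  C_21 = −[(-0.15)(0.85) − (-0.05)(0.00)] = 0.1275
  C_22 = (0.90)(0.85) − (-0.05)(-0.20) = 0.7550
  C_23 = −[(0.90)(0.00) − (-0.15)(-0.20)] = 0.0300
  C_31 = (-0.15)(-0.25) − (-0.05)(0.80) = 0.0775
  C_32 = −[(0.90)(-0.25) − (-0.05)(-0.15)] = 0.2325
  C_33 = (0.90)(0.80) − (-0.15)(-0.15) = 0.6975
det(I−A) = Σ_j (I−A)_1j·C_1j = (0.90)(0.6800) + (-0.15)(0.1775) + (-0.05)(0.1600) = 0.577375
adj(I−A) = Cᵀ =
  [ 0.6800   0.1275   0.0775]
  [ 0.1775   0.7550   0.2325]
  [ 0.1600   0.0300   0.6975]
(I − A)⁻¹ = adj(I−A) / det(I−A) ≈
  [   1.1777     0.2208     0.1342]
  [   0.3074     1.3076     0.4027]
  [   0.2771     0.0520     1.2081]
First solve x = (I − A)⁻¹ d = adj(I−A)·d / det(I−A); in particular x_1 = (0.6800·350 + 0.1275·800 + 0.0775·425) / 0.577375 = 372.9375 / 0.577375 ≈ 645.919.
Intermediate flow from 3 to 1: z_31 = a_31 · x_1 = 0.20 × 372.9375 / 0.577375 = 74.5875 / 0.577375 ≈ 129.2.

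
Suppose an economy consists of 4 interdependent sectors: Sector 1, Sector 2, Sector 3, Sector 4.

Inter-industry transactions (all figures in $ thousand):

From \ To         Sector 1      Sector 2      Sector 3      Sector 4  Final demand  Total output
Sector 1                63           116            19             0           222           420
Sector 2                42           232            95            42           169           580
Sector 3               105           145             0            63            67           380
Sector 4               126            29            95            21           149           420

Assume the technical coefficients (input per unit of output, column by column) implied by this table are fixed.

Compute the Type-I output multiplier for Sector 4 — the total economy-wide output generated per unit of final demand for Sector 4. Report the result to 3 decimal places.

Technical coefficients a_ij = z_ij / X_j:
  a_11 = 63/420 = 0.15, a_21 = 42/420 = 0.10, a_31 = 105/420 = 0.25, a_41 = 126/420 = 0.30
  a_12 = 116/580 = 0.20, a_22 = 232/580 = 0.40, a_32 = 145/580 = 0.25, a_42 = 29/580 = 0.05
  a_13 = 19/380 = 0.05, a_23 = 95/380 = 0.25, a_33 = 0/380 = 0.00, a_43 = 95/380 = 0.25
  a_14 = 0/420 = 0.00, a_24 = 42/420 = 0.10, a_34 = 63/420 = 0.15, a_44 = 21/420 = 0.05
I − A =
  [   0.85    -0.20    -0.05     0.00]
  [  -0.10     0.60    -0.25    -0.10]
  [  -0.25    -0.25     1.00    -0.15]
  [  -0.30    -0.05    -0.25     0.95]
Compute the cofactors C_ij = (−1)^(i+j)·(3×3 minor ij) of I−A; the adjugate is their transpose:
adj(I−A) = Cᵀ =
  [ 0.475000   0.194750   0.080750   0.033250]
  [ 0.198125   0.761500   0.229375   0.116375]
  [ 0.200250   0.264750   0.455250   0.099750]
  [ 0.213125   0.171250   0.157375   0.415625]
det(I−A) = Σ_j (I−A)_1j·C_1j = (0.85)(0.475000) + (-0.20)(0.198125) + (-0.05)(0.200250) + (0.00)(0.213125) = 0.3541125
(I − A)⁻¹ = adj(I−A) / det(I−A) ≈
  [   1.3414     0.5500     0.2280     0.0939]
  [   0.5595     2.1504     0.6477     0.3286]
  [   0.5655     0.7476     1.2856     0.2817]
  [   0.6019     0.4836     0.4444     1.1737]
The output multiplier for sector j is the column-j sum of the Leontief inverse (I − A)⁻¹ = adj(I−A) / det(I−A).
Column 4 of adj(I−A): (0.033250, 0.116375, 0.099750, 0.415625); det(I−A) = 0.3541125.
m_4 = (0.033250 + 0.116375 + 0.099750 + 0.415625) / 0.3541125 = 0.665 / 0.3541125 ≈ 1.878.

m_4 = 1.878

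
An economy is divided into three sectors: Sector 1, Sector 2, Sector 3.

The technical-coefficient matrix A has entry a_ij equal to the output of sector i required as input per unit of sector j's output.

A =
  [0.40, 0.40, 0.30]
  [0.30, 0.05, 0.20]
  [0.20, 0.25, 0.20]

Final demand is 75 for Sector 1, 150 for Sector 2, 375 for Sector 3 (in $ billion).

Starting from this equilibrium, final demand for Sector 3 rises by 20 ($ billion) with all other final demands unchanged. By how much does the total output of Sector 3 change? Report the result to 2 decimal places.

I − A =
  [   0.60    -0.40    -0.30]
  [  -0.30     0.95    -0.20]
  [  -0.20    -0.25     0.80]
Cofactors of I−A, C_ij = (−1)^(i+j)·(minor ij) (rows/columns in the sector order above):
  C_11 = (0.95)(0.80) − (-0.20)(-0.25) = 0.7100
  C_12 = −[(-0.30)(0.80) − (-0.20)(-0.20)] = 0.2800
  C_13 = (-0.30)(-0.25) − (0.95)(-0.20) = 0.2650
  C_21 = −[(-0.40)(0.80) − (-0.30)(-0.25)] = 0.3950
  C_22 = (0.60)(0.80) − (-0.30)(-0.20) = 0.4200
  C_23 = −[(0.60)(-0.25) − (-0.40)(-0.20)] = 0.2300
  C_31 = (-0.40)(-0.20) − (-0.30)(0.95) = 0.3650
  C_32 = −[(0.60)(-0.20) − (-0.30)(-0.30)] = 0.2100
  C_33 = (0.60)(0.95) − (-0.40)(-0.30) = 0.4500
det(I−A) = Σ_j (I−A)_1j·C_1j = (0.60)(0.7100) + (-0.40)(0.2800) + (-0.30)(0.2650) = 0.2345
adj(I−A) = Cᵀ =
  [ 0.7100   0.3950   0.3650]
  [ 0.2800   0.4200   0.2100]
  [ 0.2650   0.2300   0.4500]
(I − A)⁻¹ = adj(I−A) / det(I−A) ≈
  [   3.0277     1.6844     1.5565]
  [   1.1940     1.7910     0.8955]
  [   1.1301     0.9808     1.9190]
Δx = (I − A)⁻¹ Δd with Δd having +20 in the Sector 3 component and 0 elsewhere.
So Δx_3 = L_33 · (+20), where L_33 = adj(I−A)_33 / det(I−A) = 0.4500 / 0.2345.
Δx_3 = 0.4500 × (+20) / 0.2345 = 9.00 / 0.2345 ≈ 38.38.

Δx_3 = 38.38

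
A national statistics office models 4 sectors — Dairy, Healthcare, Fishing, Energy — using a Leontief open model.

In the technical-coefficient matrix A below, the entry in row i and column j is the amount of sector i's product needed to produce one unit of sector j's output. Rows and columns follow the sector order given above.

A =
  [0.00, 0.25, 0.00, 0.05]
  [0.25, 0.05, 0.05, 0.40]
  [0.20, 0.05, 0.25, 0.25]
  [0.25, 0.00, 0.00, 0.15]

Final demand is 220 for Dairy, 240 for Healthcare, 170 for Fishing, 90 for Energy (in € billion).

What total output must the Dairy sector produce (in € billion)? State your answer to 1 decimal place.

x_1 = 343.4

I − A =
  [   1.00    -0.25     0.00    -0.05]
  [  -0.25     0.95    -0.05    -0.40]
  [  -0.20    -0.05     0.75    -0.25]
  [  -0.25     0.00     0.00     0.85]
Compute the cofactors C_ij = (−1)^(i+j)·(3×3 minor ij) of I−A; the adjugate is their transpose:
adj(I−A) = Cᵀ =
  [ 0.603500   0.159375   0.010625   0.113625]
  [ 0.246000   0.628125   0.041875   0.322375]
  [ 0.236500   0.100000   0.717500   0.272000]
  [ 0.177500   0.046875   0.003125   0.660625]
det(I−A) = Σ_j (I−A)_1j·C_1j = (1.00)(0.603500) + (-0.25)(0.246000) + (0.00)(0.236500) + (-0.05)(0.177500) = 0.533125
(I − A)⁻¹ = adj(I−A) / det(I−A) ≈
  [   1.1320     0.2989     0.0199     0.2131]
  [   0.4614     1.1782     0.0785     0.6047]
  [   0.4436     0.1876     1.3458     0.5102]
  [   0.3329     0.0879     0.0059     1.2392]
x = (I − A)⁻¹ d = adj(I−A)·d / det(I−A), with det(I−A) = 0.533125:
  x_1 = (0.603500·220 + 0.159375·240 + 0.010625·170 + 0.113625·90) / 0.533125 = 183.0525 / 0.533125 ≈ 343.4
  x_2 = (0.246000·220 + 0.628125·240 + 0.041875·170 + 0.322375·90) / 0.533125 = 241.0025 / 0.533125 ≈ 452.1
  x_3 = (0.236500·220 + 0.100000·240 + 0.717500·170 + 0.272000·90) / 0.533125 = 222.485 / 0.533125 ≈ 417.3
  x_4 = (0.177500·220 + 0.046875·240 + 0.003125·170 + 0.660625·90) / 0.533125 = 110.2875 / 0.533125 ≈ 206.9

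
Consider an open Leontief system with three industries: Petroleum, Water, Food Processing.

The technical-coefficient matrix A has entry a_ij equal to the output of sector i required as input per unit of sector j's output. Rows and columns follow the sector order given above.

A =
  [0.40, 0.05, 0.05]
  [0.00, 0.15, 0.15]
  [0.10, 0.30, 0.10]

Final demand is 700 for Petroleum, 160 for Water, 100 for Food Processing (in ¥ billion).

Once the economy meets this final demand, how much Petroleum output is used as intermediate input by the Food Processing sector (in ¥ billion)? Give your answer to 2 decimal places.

z_13 = 16.41

I − A =
  [   0.60    -0.05    -0.05]
  [   0.00     0.85    -0.15]
  [  -0.10    -0.30     0.90]
Cofactors of I−A, C_ij = (−1)^(i+j)·(minor ij) (rows/columns in the sector order above):
  C_11 = (0.85)(0.90) − (-0.15)(-0.30) = 0.7200
  C_12 = −[(0.00)(0.90) − (-0.15)(-0.10)] = 0.0150
  C_13 = (0.00)(-0.30) − (0.85)(-0.10) = 0.0850
  C_21 = −[(-0.05)(0.90) − (-0.05)(-0.30)] = 0.0600
  C_22 = (0.60)(0.90) − (-0.05)(-0.10) = 0.5350
  C_23 = −[(0.60)(-0.30) − (-0.05)(-0.10)] = 0.1850
  C_31 = (-0.05)(-0.15) − (-0.05)(0.85) = 0.0500
  C_32 = −[(0.60)(-0.15) − (-0.05)(0.00)] = 0.0900
  C_33 = (0.60)(0.85) − (-0.05)(0.00) = 0.5100
det(I−A) = Σ_j (I−A)_1j·C_1j = (0.60)(0.7200) + (-0.05)(0.0150) + (-0.05)(0.0850) = 0.4270
adj(I−A) = Cᵀ =
  [ 0.7200   0.0600   0.0500]
  [ 0.0150   0.5350   0.0900]
  [ 0.0850   0.1850   0.5100]
(I − A)⁻¹ = adj(I−A) / det(I−A) ≈
  [   1.6862     0.1405     0.1171]
  [   0.0351     1.2529     0.2108]
  [   0.1991     0.4333     1.1944]
First solve x = (I − A)⁻¹ d = adj(I−A)·d / det(I−A); in particular x_3 = (0.0850·700 + 0.1850·160 + 0.5100·100) / 0.4270 = 140.10 / 0.4270 ≈ 328.1030.
Intermediate flow from 1 to 3: z_13 = a_13 · x_3 = 0.05 × 140.10 / 0.4270 = 7.005 / 0.4270 ≈ 16.41.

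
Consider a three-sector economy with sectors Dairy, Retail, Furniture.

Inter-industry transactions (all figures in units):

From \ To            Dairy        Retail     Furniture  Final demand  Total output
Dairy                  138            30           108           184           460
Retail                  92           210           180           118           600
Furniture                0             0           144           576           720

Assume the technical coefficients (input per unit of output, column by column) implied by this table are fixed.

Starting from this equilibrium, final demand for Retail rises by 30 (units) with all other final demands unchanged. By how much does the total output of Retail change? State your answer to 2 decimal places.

Δx_2 = 47.19

Technical coefficients a_ij = z_ij / X_j:
  a_11 = 138/460 = 0.30, a_21 = 92/460 = 0.20, a_31 = 0/460 = 0.00
  a_12 = 30/600 = 0.05, a_22 = 210/600 = 0.35, a_32 = 0/600 = 0.00
  a_13 = 108/720 = 0.15, a_23 = 180/720 = 0.25, a_33 = 144/720 = 0.20
I − A =
  [   0.70    -0.05    -0.15]
  [  -0.20     0.65    -0.25]
  [   0.00     0.00     0.80]
Cofactors of I−A, C_ij = (−1)^(i+j)·(minor ij) (rows/columns in the sector order above):
  C_11 = (0.65)(0.80) − (-0.25)(0.00) = 0.5200
  C_12 = −[(-0.20)(0.80) − (-0.25)(0.00)] = 0.1600
  C_13 = (-0.20)(0.00) − (0.65)(0.00) = 0.0000
  C_21 = −[(-0.05)(0.80) − (-0.15)(0.00)] = 0.0400
  C_22 = (0.70)(0.80) − (-0.15)(0.00) = 0.5600
  C_23 = −[(0.70)(0.00) − (-0.05)(0.00)] = 0.0000
  C_31 = (-0.05)(-0.25) − (-0.15)(0.65) = 0.1100
  C_32 = −[(0.70)(-0.25) − (-0.15)(-0.20)] = 0.2050
  C_33 = (0.70)(0.65) − (-0.05)(-0.20) = 0.4450
det(I−A) = Σ_j (I−A)_1j·C_1j = (0.70)(0.5200) + (-0.05)(0.1600) + (-0.15)(0.0000) = 0.3560
adj(I−A) = Cᵀ =
  [ 0.5200   0.0400   0.1100]
  [ 0.1600   0.5600   0.2050]
  [ 0.0000   0.0000   0.4450]
(I − A)⁻¹ = adj(I−A) / det(I−A) ≈
  [   1.4607     0.1124     0.3090]
  [   0.4494     1.5730     0.5758]
  [   0.0000     0.0000     1.2500]
Δx = (I − A)⁻¹ Δd with Δd having +30 in the Retail component and 0 elsewhere.
So Δx_2 = L_22 · (+30), where L_22 = adj(I−A)_22 / det(I−A) = 0.5600 / 0.3560.
Δx_2 = 0.5600 × (+30) / 0.3560 = 16.80 / 0.3560 ≈ 47.19.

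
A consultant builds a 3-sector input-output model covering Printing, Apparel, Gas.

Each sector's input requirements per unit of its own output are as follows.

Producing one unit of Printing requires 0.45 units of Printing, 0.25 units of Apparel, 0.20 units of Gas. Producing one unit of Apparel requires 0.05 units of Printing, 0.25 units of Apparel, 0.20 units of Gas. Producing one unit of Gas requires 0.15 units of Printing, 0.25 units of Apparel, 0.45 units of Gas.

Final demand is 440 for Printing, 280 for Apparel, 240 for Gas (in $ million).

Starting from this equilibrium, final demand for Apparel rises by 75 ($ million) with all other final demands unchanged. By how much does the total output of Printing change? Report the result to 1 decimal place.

Δx_P = 27.0

I − A =
  [   0.55    -0.05    -0.15]
  [  -0.25     0.75    -0.25]
  [  -0.20    -0.20     0.55]
Cofactors of I−A, C_ij = (−1)^(i+j)·(minor ij) (rows/columns in the sector order above):
  C_11 = (0.75)(0.55) − (-0.25)(-0.20) = 0.3625
  C_12 = −[(-0.25)(0.55) − (-0.25)(-0.20)] = 0.1875
  C_13 = (-0.25)(-0.20) − (0.75)(-0.20) = 0.2000
  C_21 = −[(-0.05)(0.55) − (-0.15)(-0.20)] = 0.0575
  C_22 = (0.55)(0.55) − (-0.15)(-0.20) = 0.2725
  C_23 = −[(0.55)(-0.20) − (-0.05)(-0.20)] = 0.1200
  C_31 = (-0.05)(-0.25) − (-0.15)(0.75) = 0.1250
  C_32 = −[(0.55)(-0.25) − (-0.15)(-0.25)] = 0.1750
  C_33 = (0.55)(0.75) − (-0.05)(-0.25) = 0.4000
det(I−A) = Σ_j (I−A)_1j·C_1j = (0.55)(0.3625) + (-0.05)(0.1875) + (-0.15)(0.2000) = 0.1600
adj(I−A) = Cᵀ =
  [ 0.3625   0.0575   0.1250]
  [ 0.1875   0.2725   0.1750]
  [ 0.2000   0.1200   0.4000]
(I − A)⁻¹ = adj(I−A) / det(I−A) ≈
  [   2.2656     0.3594     0.7813]
  [   1.1719     1.7031     1.0938]
  [   1.2500     0.7500     2.5000]
Δx = (I − A)⁻¹ Δd with Δd having +75 in the Apparel component and 0 elsewhere.
So Δx_P = L_PA · (+75), where L_PA = adj(I−A)_PA / det(I−A) = 0.0575 / 0.1600.
Δx_P = 0.0575 × (+75) / 0.1600 = 4.3125 / 0.1600 ≈ 27.0.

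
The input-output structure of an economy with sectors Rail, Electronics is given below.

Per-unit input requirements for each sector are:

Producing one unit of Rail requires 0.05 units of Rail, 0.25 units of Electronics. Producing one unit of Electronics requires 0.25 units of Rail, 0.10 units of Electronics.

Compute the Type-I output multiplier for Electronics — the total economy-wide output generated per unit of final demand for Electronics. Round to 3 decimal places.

I − A =
  [   0.95    -0.25]
  [  -0.25     0.90]
det(I−A) = (0.95)(0.90) − (-0.25)(-0.25) = 0.7925
adj(I−A) = [[0.90, 0.25], [0.25, 0.95]]
(I − A)⁻¹ = adj(I−A) / det(I−A) ≈
  [   1.1356     0.3155]
  [   0.3155     1.1987]
The output multiplier for sector j is the column-j sum of the Leontief inverse (I − A)⁻¹ = adj(I−A) / det(I−A).
Column E of adj(I−A): (0.25, 0.95); det(I−A) = 0.7925.
m_E = (0.25 + 0.95) / 0.7925 = 1.20 / 0.7925 ≈ 1.514.

m_E = 1.514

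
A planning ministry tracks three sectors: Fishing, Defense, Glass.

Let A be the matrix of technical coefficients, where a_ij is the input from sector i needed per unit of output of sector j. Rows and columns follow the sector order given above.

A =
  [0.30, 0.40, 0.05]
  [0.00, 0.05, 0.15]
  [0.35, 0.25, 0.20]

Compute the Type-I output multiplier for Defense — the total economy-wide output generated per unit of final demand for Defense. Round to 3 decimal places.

m_D = 2.542

I − A =
  [   0.70    -0.40    -0.05]
  [   0.00     0.95    -0.15]
  [  -0.35    -0.25     0.80]
Cofactors of I−A, C_ij = (−1)^(i+j)·(minor ij) (rows/columns in the sector order above):
  C_11 = (0.95)(0.80) − (-0.15)(-0.25) = 0.7225
  C_12 = −[(0.00)(0.80) − (-0.15)(-0.35)] = 0.0525
  C_13 = (0.00)(-0.25) − (0.95)(-0.35) = 0.3325
  C_21 = −[(-0.40)(0.80) − (-0.05)(-0.25)] = 0.3325
  C_22 = (0.70)(0.80) − (-0.05)(-0.35) = 0.5425
  C_23 = −[(0.70)(-0.25) − (-0.40)(-0.35)] = 0.3150
  C_31 = (-0.40)(-0.15) − (-0.05)(0.95) = 0.1075
  C_32 = −[(0.70)(-0.15) − (-0.05)(0.00)] = 0.1050
  C_33 = (0.70)(0.95) − (-0.40)(0.00) = 0.6650
det(I−A) = Σ_j (I−A)_1j·C_1j = (0.70)(0.7225) + (-0.40)(0.0525) + (-0.05)(0.3325) = 0.468125
adj(I−A) = Cᵀ =
  [ 0.7225   0.3325   0.1075]
  [ 0.0525   0.5425   0.1050]
  [ 0.3325   0.3150   0.6650]
(I − A)⁻¹ = adj(I−A) / det(I−A) ≈
  [   1.5434     0.7103     0.2296]
  [   0.1121     1.1589     0.2243]
  [   0.7103     0.6729     1.4206]
The output multiplier for sector j is the column-j sum of the Leontief inverse (I − A)⁻¹ = adj(I−A) / det(I−A).
Column D of adj(I−A): (0.3325, 0.5425, 0.3150); det(I−A) = 0.468125.
m_D = (0.3325 + 0.5425 + 0.3150) / 0.468125 = 1.19 / 0.468125 ≈ 2.542.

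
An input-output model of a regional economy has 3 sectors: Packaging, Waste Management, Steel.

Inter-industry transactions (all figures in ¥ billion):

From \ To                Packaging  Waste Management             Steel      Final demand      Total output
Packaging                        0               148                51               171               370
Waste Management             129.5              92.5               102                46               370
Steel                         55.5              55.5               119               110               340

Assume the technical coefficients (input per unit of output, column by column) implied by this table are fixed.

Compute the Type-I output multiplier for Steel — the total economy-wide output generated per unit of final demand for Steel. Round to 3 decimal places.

Technical coefficients a_ij = z_ij / X_j:
  a_11 = 0/370 = 0.00, a_21 = 129.5/370 = 0.35, a_31 = 55.5/370 = 0.15
  a_12 = 148/370 = 0.40, a_22 = 92.5/370 = 0.25, a_32 = 55.5/370 = 0.15
  a_13 = 51/340 = 0.15, a_23 = 102/340 = 0.30, a_33 = 119/340 = 0.35
I − A =
  [   1.00    -0.40    -0.15]
  [  -0.35     0.75    -0.30]
  [  -0.15    -0.15     0.65]
Cofactors of I−A, C_ij = (−1)^(i+j)·(minor ij) (rows/columns in the sector order above):
  C_11 = (0.75)(0.65) − (-0.30)(-0.15) = 0.4425
  C_12 = −[(-0.35)(0.65) − (-0.30)(-0.15)] = 0.2725
  C_13 = (-0.35)(-0.15) − (0.75)(-0.15) = 0.1650
  C_21 = −[(-0.40)(0.65) − (-0.15)(-0.15)] = 0.2825
  C_22 = (1.00)(0.65) − (-0.15)(-0.15) = 0.6275
  C_23 = −[(1.00)(-0.15) − (-0.40)(-0.15)] = 0.2100
  C_31 = (-0.40)(-0.30) − (-0.15)(0.75) = 0.2325
  C_32 = −[(1.00)(-0.30) − (-0.15)(-0.35)] = 0.3525
  C_33 = (1.00)(0.75) − (-0.40)(-0.35) = 0.6100
det(I−A) = Σ_j (I−A)_1j·C_1j = (1.00)(0.4425) + (-0.40)(0.2725) + (-0.15)(0.1650) = 0.30875
adj(I−A) = Cᵀ =
  [ 0.4425   0.2825   0.2325]
  [ 0.2725   0.6275   0.3525]
  [ 0.1650   0.2100   0.6100]
(I − A)⁻¹ = adj(I−A) / det(I−A) ≈
  [   1.4332     0.9150     0.7530]
  [   0.8826     2.0324     1.1417]
  [   0.5344     0.6802     1.9757]
The output multiplier for sector j is the column-j sum of the Leontief inverse (I − A)⁻¹ = adj(I−A) / det(I−A).
Column 3 of adj(I−A): (0.2325, 0.3525, 0.6100); det(I−A) = 0.30875.
m_3 = (0.2325 + 0.3525 + 0.6100) / 0.30875 = 1.195 / 0.30875 ≈ 3.870.

m_3 = 3.870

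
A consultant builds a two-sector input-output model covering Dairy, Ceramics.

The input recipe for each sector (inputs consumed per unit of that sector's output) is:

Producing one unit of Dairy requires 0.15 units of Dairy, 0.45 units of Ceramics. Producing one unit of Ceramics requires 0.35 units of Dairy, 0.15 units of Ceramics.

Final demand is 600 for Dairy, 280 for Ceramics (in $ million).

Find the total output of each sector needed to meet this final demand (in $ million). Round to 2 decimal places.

I − A =
  [   0.85    -0.35]
  [  -0.45     0.85]
det(I−A) = (0.85)(0.85) − (-0.35)(-0.45) = 0.5650
adj(I−A) = [[0.85, 0.35], [0.45, 0.85]]
(I − A)⁻¹ = adj(I−A) / det(I−A) ≈
  [   1.5044     0.6195]
  [   0.7965     1.5044]
x = (I − A)⁻¹ d = adj(I−A)·d / det(I−A), with det(I−A) = 0.5650:
  x_1 = (0.85·600 + 0.35·280) / 0.5650 = 608.00 / 0.5650 ≈ 1076.11
  x_2 = (0.45·600 + 0.85·280) / 0.5650 = 508.00 / 0.5650 ≈ 899.12

x_1 = 1076.11, x_2 = 899.12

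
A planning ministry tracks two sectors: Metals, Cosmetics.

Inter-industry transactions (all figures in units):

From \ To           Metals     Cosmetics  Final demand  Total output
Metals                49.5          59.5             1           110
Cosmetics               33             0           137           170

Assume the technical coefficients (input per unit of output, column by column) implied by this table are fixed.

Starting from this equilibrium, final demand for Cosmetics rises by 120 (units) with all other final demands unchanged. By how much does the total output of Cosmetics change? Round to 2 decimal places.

Technical coefficients a_ij = z_ij / X_j:
  a_MM = 49.5/110 = 0.45, a_CM = 33/110 = 0.30
  a_MC = 59.5/170 = 0.35, a_CC = 0/170 = 0.00
I − A =
  [   0.55    -0.35]
  [  -0.30     1.00]
det(I−A) = (0.55)(1.00) − (-0.35)(-0.30) = 0.4450
adj(I−A) = [[1.00, 0.35], [0.30, 0.55]]
(I − A)⁻¹ = adj(I−A) / det(I−A) ≈
  [   2.2472     0.7865]
  [   0.6742     1.2360]
Δx = (I − A)⁻¹ Δd with Δd having +120 in the Cosmetics component and 0 elsewhere.
So Δx_C = L_CC · (+120), where L_CC = adj(I−A)_CC / det(I−A) = 0.55 / 0.4450.
Δx_C = 0.55 × (+120) / 0.4450 = 66.00 / 0.4450 ≈ 148.31.

Δx_C = 148.31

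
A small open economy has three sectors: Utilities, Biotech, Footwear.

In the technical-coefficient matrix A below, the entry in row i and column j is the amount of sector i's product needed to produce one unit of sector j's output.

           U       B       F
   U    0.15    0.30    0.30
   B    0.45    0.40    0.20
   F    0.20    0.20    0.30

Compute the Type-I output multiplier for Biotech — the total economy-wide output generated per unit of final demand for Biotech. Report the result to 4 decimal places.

m_B = 6.7427

I − A =
  [   0.85    -0.30    -0.30]
  [  -0.45     0.60    -0.20]
  [  -0.20    -0.20     0.70]
Cofactors of I−A, C_ij = (−1)^(i+j)·(minor ij) (rows/columns in the sector order above):
  C_11 = (0.60)(0.70) − (-0.20)(-0.20) = 0.3800
  C_12 = −[(-0.45)(0.70) − (-0.20)(-0.20)] = 0.3550
  C_13 = (-0.45)(-0.20) − (0.60)(-0.20) = 0.2100
  C_21 = −[(-0.30)(0.70) − (-0.30)(-0.20)] = 0.2700
  C_22 = (0.85)(0.70) − (-0.30)(-0.20) = 0.5350
  C_23 = −[(0.85)(-0.20) − (-0.30)(-0.20)] = 0.2300
  C_31 = (-0.30)(-0.20) − (-0.30)(0.60) = 0.2400
  C_32 = −[(0.85)(-0.20) − (-0.30)(-0.45)] = 0.3050
  C_33 = (0.85)(0.60) − (-0.30)(-0.45) = 0.3750
det(I−A) = Σ_j (I−A)_1j·C_1j = (0.85)(0.3800) + (-0.30)(0.3550) + (-0.30)(0.2100) = 0.1535
adj(I−A) = Cᵀ =
  [ 0.3800   0.2700   0.2400]
  [ 0.3550   0.5350   0.3050]
  [ 0.2100   0.2300   0.3750]
(I − A)⁻¹ = adj(I−A) / det(I−A) ≈
  [   2.47557     1.75896     1.56352]
  [   2.31270     3.48534     1.98697]
  [   1.36808     1.49837     2.44300]
The output multiplier for sector j is the column-j sum of the Leontief inverse (I − A)⁻¹ = adj(I−A) / det(I−A).
Column B of adj(I−A): (0.2700, 0.5350, 0.2300); det(I−A) = 0.1535.
m_B = (0.2700 + 0.5350 + 0.2300) / 0.1535 = 1.035 / 0.1535 ≈ 6.7427.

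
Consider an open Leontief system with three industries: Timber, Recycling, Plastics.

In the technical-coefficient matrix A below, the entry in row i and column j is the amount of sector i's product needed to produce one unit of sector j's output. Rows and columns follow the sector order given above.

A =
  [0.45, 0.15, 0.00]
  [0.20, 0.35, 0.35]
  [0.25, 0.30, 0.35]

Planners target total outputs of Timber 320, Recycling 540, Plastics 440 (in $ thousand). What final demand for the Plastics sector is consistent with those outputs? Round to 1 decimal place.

d_3 = 44.0

I − A =
  [   0.55    -0.15     0.00]
  [  -0.20     0.65    -0.35]
  [  -0.25    -0.30     0.65]
d = (I − A) x:
  d_1 = (+0.55)·320 + (-0.15)·540 + (+0.00)·440 = 95.0
  d_2 = (-0.20)·320 + (+0.65)·540 + (-0.35)·440 = 133.0
  d_3 = (-0.25)·320 + (-0.30)·540 + (+0.65)·440 = 44.0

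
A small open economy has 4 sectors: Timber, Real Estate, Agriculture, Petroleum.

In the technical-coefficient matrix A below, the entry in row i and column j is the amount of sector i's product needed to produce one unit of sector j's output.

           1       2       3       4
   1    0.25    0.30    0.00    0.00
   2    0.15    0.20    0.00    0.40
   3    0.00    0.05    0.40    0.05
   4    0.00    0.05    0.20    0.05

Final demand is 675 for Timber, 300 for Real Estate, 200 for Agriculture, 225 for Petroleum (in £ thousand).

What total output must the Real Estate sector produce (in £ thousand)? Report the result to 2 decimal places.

I − A =
  [   0.75    -0.30     0.00     0.00]
  [  -0.15     0.80     0.00    -0.40]
  [   0.00    -0.05     0.60    -0.05]
  [   0.00    -0.05    -0.20     0.95]
Compute the cofactors C_ij = (−1)^(i+j)·(3×3 minor ij) of I−A; the adjugate is their transpose:
adj(I−A) = Cᵀ =
  [ 0.43200   0.16800   0.02400   0.07200]
  [ 0.08400   0.42000   0.06000   0.18000]
  [ 0.00750   0.03750   0.51225   0.04275]
  [ 0.00600   0.03000   0.11100   0.33300]
det(I−A) = Σ_j (I−A)_1j·C_1j = (0.75)(0.43200) + (-0.30)(0.08400) + (0.00)(0.00750) + (0.00)(0.00600) = 0.2988
(I − A)⁻¹ = adj(I−A) / det(I−A) ≈
  [   1.4458     0.5622     0.0803     0.2410]
  [   0.2811     1.4056     0.2008     0.6024]
  [   0.0251     0.1255     1.7144     0.1431]
  [   0.0201     0.1004     0.3715     1.1145]
x = (I − A)⁻¹ d = adj(I−A)·d / det(I−A), with det(I−A) = 0.2988:
  x_1 = (0.43200·675 + 0.16800·300 + 0.02400·200 + 0.07200·225) / 0.2988 = 363.00 / 0.2988 ≈ 1214.86
  x_2 = (0.08400·675 + 0.42000·300 + 0.06000·200 + 0.18000·225) / 0.2988 = 235.20 / 0.2988 ≈ 787.15
  x_3 = (0.00750·675 + 0.03750·300 + 0.51225·200 + 0.04275·225) / 0.2988 = 128.38125 / 0.2988 ≈ 429.66
  x_4 = (0.00600·675 + 0.03000·300 + 0.11100·200 + 0.33300·225) / 0.2988 = 110.175 / 0.2988 ≈ 368.72

x_2 = 787.15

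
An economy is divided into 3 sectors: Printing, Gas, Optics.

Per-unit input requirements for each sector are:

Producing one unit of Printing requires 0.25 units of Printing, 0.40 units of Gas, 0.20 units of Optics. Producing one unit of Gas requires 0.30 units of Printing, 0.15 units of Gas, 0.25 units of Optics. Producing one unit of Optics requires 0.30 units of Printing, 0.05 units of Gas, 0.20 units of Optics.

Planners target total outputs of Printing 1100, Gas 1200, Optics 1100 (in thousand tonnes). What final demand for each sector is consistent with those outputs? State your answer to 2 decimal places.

I − A =
  [   0.75    -0.30    -0.30]
  [  -0.40     0.85    -0.05]
  [  -0.20    -0.25     0.80]
d = (I − A) x:
  d_P = (+0.75)·1100 + (-0.30)·1200 + (-0.30)·1100 = 135.00
  d_G = (-0.40)·1100 + (+0.85)·1200 + (-0.05)·1100 = 525.00
  d_O = (-0.20)·1100 + (-0.25)·1200 + (+0.80)·1100 = 360.00

d_P = 135.00, d_G = 525.00, d_O = 360.00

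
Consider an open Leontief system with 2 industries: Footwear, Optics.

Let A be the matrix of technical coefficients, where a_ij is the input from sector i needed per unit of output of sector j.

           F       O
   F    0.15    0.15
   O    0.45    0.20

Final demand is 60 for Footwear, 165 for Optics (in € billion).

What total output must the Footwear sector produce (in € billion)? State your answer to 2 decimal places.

I − A =
  [   0.85    -0.15]
  [  -0.45     0.80]
det(I−A) = (0.85)(0.80) − (-0.15)(-0.45) = 0.6125
adj(I−A) = [[0.80, 0.15], [0.45, 0.85]]
(I − A)⁻¹ = adj(I−A) / det(I−A) ≈
  [   1.3061     0.2449]
  [   0.7347     1.3878]
x = (I − A)⁻¹ d = adj(I−A)·d / det(I−A), with det(I−A) = 0.6125:
  x_F = (0.80·60 + 0.15·165) / 0.6125 = 72.75 / 0.6125 ≈ 118.78
  x_O = (0.45·60 + 0.85·165) / 0.6125 = 167.25 / 0.6125 ≈ 273.06

x_F = 118.78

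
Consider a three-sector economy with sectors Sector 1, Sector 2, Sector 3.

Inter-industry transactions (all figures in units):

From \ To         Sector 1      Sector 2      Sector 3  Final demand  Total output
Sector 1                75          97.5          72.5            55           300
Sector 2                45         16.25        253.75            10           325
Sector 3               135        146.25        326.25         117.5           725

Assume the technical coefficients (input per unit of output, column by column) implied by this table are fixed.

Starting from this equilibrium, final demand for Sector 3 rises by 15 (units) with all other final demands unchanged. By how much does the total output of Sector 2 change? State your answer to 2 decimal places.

Technical coefficients a_ij = z_ij / X_j:
  a_11 = 75/300 = 0.25, a_21 = 45/300 = 0.15, a_31 = 135/300 = 0.45
  a_12 = 97.5/325 = 0.30, a_22 = 16.25/325 = 0.05, a_32 = 146.25/325 = 0.45
  a_13 = 72.5/725 = 0.10, a_23 = 253.75/725 = 0.35, a_33 = 326.25/725 = 0.45
I − A =
  [   0.75    -0.30    -0.10]
  [  -0.15     0.95    -0.35]
  [  -0.45    -0.45     0.55]
Cofactors of I−A, C_ij = (−1)^(i+j)·(minor ij) (rows/columns in the sector order above):
  C_11 = (0.95)(0.55) − (-0.35)(-0.45) = 0.3650
  C_12 = −[(-0.15)(0.55) − (-0.35)(-0.45)] = 0.2400
  C_13 = (-0.15)(-0.45) − (0.95)(-0.45) = 0.4950
  C_21 = −[(-0.30)(0.55) − (-0.10)(-0.45)] = 0.2100
  C_22 = (0.75)(0.55) − (-0.10)(-0.45) = 0.3675
  C_23 = −[(0.75)(-0.45) − (-0.30)(-0.45)] = 0.4725
  C_31 = (-0.30)(-0.35) − (-0.10)(0.95) = 0.2000
  C_32 = −[(0.75)(-0.35) − (-0.10)(-0.15)] = 0.2775
  C_33 = (0.75)(0.95) − (-0.30)(-0.15) = 0.6675
det(I−A) = Σ_j (I−A)_1j·C_1j = (0.75)(0.3650) + (-0.30)(0.2400) + (-0.10)(0.4950) = 0.15225
adj(I−A) = Cᵀ =
  [ 0.3650   0.2100   0.2000]
  [ 0.2400   0.3675   0.2775]
  [ 0.4950   0.4725   0.6675]
(I − A)⁻¹ = adj(I−A) / det(I−A) ≈
  [   2.3974     1.3793     1.3136]
  [   1.5764     2.4138     1.8227]
  [   3.2512     3.1034     4.3842]
Δx = (I − A)⁻¹ Δd with Δd having +15 in the Sector 3 component and 0 elsewhere.
So Δx_2 = L_23 · (+15), where L_23 = adj(I−A)_23 / det(I−A) = 0.2775 / 0.15225.
Δx_2 = 0.2775 × (+15) / 0.15225 = 4.1625 / 0.15225 ≈ 27.34.

Δx_2 = 27.34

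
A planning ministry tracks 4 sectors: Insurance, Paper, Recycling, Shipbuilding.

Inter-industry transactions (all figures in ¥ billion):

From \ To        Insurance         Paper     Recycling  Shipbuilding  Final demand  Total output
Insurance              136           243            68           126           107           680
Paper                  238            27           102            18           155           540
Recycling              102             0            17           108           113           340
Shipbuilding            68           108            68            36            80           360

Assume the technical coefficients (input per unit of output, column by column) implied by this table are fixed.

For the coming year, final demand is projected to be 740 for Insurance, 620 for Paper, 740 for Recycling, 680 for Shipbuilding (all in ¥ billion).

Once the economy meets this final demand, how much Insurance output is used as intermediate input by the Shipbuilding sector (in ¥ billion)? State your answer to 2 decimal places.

z_IS = 835.22

Technical coefficients a_ij = z_ij / X_j:
  a_II = 136/680 = 0.20, a_PI = 238/680 = 0.35, a_RI = 102/680 = 0.15, a_SI = 68/680 = 0.10
  a_IP = 243/540 = 0.45, a_PP = 27/540 = 0.05, a_RP = 0/540 = 0.00, a_SP = 108/540 = 0.20
  a_IR = 68/340 = 0.20, a_PR = 102/340 = 0.30, a_RR = 17/340 = 0.05, a_SR = 68/340 = 0.20
  a_IS = 126/360 = 0.35, a_PS = 18/360 = 0.05, a_RS = 108/360 = 0.30, a_SS = 36/360 = 0.10
I − A =
  [   0.80    -0.45    -0.20    -0.35]
  [  -0.35     0.95    -0.30    -0.05]
  [  -0.15     0.00     0.95    -0.30]
  [  -0.10    -0.20    -0.20     0.90]
Compute the cofactors C_ij = (−1)^(i+j)·(3×3 minor ij) of I−A; the adjugate is their transpose:
adj(I−A) = Cᵀ =
  [ 0.727750   0.436250   0.382500   0.434750]
  [ 0.334000   0.559250   0.302000   0.261625]
  [ 0.176250   0.132750   0.474250   0.234000]
  [ 0.194250   0.202250   0.215000   0.523625]
det(I−A) = Σ_j (I−A)_1j·C_1j = (0.80)(0.727750) + (-0.45)(0.334000) + (-0.20)(0.176250) + (-0.35)(0.194250) = 0.3286625
(I − A)⁻¹ = adj(I−A) / det(I−A) ≈
  [   2.2143     1.3273     1.1638     1.3228]
  [   1.0162     1.7016     0.9189     0.7960]
  [   0.5363     0.4039     1.4430     0.7120]
  [   0.5910     0.6154     0.6542     1.5932]
First solve x = (I − A)⁻¹ d = adj(I−A)·d / det(I−A); in particular x_S = (0.194250·740 + 0.202250·620 + 0.215000·740 + 0.523625·680) / 0.3286625 = 784.305 / 0.3286625 ≈ 2386.3538.
Intermediate flow from I to S: z_IS = a_IS · x_S = 0.35 × 784.305 / 0.3286625 = 274.50675 / 0.3286625 ≈ 835.22.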